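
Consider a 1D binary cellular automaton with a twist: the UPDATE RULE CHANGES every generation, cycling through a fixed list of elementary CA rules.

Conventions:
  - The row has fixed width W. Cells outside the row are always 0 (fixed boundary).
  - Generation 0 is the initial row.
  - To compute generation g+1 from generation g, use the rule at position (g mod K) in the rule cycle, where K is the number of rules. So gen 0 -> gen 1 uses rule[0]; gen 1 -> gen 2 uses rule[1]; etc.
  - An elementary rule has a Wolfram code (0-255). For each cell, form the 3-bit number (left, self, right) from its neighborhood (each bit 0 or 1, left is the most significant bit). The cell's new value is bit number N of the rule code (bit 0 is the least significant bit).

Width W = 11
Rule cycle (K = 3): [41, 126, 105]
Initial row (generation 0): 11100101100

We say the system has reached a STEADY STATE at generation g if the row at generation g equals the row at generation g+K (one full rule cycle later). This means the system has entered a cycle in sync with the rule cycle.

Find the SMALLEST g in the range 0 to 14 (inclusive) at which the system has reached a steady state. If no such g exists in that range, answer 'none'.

Answer: none

Derivation:
Gen 0: 11100101100
Gen 1 (rule 41): 10000011001
Gen 2 (rule 126): 11000111111
Gen 3 (rule 105): 11010100001
Gen 4 (rule 41): 10101001100
Gen 5 (rule 126): 11111111110
Gen 6 (rule 105): 10000000010
Gen 7 (rule 41): 00111111000
Gen 8 (rule 126): 01100001100
Gen 9 (rule 105): 01101101101
Gen 10 (rule 41): 01011011010
Gen 11 (rule 126): 11111111111
Gen 12 (rule 105): 10000000001
Gen 13 (rule 41): 00111111100
Gen 14 (rule 126): 01100000110
Gen 15 (rule 105): 01101110110
Gen 16 (rule 41): 01011001100
Gen 17 (rule 126): 11111111110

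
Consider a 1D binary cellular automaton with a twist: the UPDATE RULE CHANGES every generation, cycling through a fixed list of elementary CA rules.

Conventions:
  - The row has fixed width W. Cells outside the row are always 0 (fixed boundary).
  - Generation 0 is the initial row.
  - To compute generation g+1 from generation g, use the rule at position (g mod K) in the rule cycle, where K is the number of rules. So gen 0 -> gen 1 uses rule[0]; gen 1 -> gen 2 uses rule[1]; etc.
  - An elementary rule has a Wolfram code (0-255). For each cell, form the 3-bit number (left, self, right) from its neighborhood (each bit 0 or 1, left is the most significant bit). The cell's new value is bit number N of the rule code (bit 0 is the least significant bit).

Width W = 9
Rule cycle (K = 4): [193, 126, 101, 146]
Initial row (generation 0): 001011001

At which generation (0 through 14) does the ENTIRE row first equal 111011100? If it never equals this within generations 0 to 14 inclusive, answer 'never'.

Answer: 14

Derivation:
Gen 0: 001011001
Gen 1 (rule 193): 100001000
Gen 2 (rule 126): 110011100
Gen 3 (rule 101): 010000101
Gen 4 (rule 146): 101001000
Gen 5 (rule 193): 000000011
Gen 6 (rule 126): 000000111
Gen 7 (rule 101): 111110001
Gen 8 (rule 146): 011101010
Gen 9 (rule 193): 001100000
Gen 10 (rule 126): 011110000
Gen 11 (rule 101): 000010111
Gen 12 (rule 146): 000100010
Gen 13 (rule 193): 110001000
Gen 14 (rule 126): 111011100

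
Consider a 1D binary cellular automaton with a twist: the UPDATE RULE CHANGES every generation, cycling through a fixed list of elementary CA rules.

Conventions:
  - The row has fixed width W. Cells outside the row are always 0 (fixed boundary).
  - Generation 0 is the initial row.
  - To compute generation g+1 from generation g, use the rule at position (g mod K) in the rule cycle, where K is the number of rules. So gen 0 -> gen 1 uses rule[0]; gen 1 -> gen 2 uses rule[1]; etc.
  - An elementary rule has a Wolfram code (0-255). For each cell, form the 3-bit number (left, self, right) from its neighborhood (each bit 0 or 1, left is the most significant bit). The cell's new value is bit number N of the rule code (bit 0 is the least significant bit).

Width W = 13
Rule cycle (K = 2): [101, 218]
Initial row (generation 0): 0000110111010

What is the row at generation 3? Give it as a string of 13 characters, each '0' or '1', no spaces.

Gen 0: 0000110111010
Gen 1 (rule 101): 1110011001110
Gen 2 (rule 218): 1111111111111
Gen 3 (rule 101): 0000000000001

Answer: 0000000000001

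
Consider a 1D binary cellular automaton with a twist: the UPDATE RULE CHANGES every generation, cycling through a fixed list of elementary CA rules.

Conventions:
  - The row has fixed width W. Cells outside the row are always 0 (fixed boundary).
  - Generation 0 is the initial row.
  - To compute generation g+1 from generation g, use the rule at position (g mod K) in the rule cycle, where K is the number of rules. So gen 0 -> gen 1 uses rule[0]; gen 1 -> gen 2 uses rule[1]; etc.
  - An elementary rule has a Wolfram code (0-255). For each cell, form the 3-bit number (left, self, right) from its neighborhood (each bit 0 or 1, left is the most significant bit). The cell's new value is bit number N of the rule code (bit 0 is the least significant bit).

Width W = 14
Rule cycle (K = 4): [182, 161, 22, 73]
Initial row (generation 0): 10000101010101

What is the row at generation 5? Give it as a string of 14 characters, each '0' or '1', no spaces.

Gen 0: 10000101010101
Gen 1 (rule 182): 11001111111111
Gen 2 (rule 161): 00000111111110
Gen 3 (rule 22): 00001000000001
Gen 4 (rule 73): 11100011111100
Gen 5 (rule 182): 01010101111010

Answer: 01010101111010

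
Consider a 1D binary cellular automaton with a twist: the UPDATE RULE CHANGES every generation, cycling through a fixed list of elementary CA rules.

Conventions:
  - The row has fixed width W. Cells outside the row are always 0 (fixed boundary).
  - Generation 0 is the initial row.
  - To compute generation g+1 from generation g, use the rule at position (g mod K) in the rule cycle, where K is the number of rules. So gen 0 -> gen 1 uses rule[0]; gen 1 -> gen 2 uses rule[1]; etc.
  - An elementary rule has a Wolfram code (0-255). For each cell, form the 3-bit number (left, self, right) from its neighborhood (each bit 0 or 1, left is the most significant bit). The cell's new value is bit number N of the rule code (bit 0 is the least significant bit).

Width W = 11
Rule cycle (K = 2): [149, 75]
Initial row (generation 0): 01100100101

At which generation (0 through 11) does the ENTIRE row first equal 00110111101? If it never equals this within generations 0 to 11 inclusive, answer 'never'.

Answer: 9

Derivation:
Gen 0: 01100100101
Gen 1 (rule 149): 00010110101
Gen 2 (rule 75): 11100110000
Gen 3 (rule 149): 01010001111
Gen 4 (rule 75): 10000111001
Gen 5 (rule 149): 11110010101
Gen 6 (rule 75): 10010100000
Gen 7 (rule 149): 11010111111
Gen 8 (rule 75): 11000100001
Gen 9 (rule 149): 00110111101
Gen 10 (rule 75): 11110100100
Gen 11 (rule 149): 01100110111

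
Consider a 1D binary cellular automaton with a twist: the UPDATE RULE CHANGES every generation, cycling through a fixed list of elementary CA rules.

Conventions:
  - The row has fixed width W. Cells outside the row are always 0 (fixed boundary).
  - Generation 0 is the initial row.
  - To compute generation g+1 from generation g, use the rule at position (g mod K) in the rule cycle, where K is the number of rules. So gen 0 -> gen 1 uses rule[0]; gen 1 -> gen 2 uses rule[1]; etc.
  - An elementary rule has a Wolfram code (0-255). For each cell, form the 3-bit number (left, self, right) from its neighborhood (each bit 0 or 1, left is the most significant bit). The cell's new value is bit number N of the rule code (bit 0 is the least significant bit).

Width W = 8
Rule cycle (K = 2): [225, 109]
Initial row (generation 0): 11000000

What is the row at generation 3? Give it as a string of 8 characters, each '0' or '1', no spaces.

Answer: 00110100

Derivation:
Gen 0: 11000000
Gen 1 (rule 225): 01011111
Gen 2 (rule 109): 01110001
Gen 3 (rule 225): 00110100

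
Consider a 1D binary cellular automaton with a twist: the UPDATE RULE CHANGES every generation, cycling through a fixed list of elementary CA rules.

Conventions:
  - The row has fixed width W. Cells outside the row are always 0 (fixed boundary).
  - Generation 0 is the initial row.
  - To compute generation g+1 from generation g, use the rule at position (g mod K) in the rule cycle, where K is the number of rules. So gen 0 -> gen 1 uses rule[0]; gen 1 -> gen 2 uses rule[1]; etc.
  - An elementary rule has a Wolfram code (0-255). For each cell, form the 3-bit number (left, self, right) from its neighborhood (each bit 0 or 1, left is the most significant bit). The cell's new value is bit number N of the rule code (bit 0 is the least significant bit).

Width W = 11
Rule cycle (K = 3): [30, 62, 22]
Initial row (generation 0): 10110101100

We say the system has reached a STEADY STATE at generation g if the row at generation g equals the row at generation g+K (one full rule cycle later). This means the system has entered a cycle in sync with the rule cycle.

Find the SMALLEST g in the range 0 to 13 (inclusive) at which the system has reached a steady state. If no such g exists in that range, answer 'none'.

Answer: 3

Derivation:
Gen 0: 10110101100
Gen 1 (rule 30): 10100101010
Gen 2 (rule 62): 11111111111
Gen 3 (rule 22): 00000000000
Gen 4 (rule 30): 00000000000
Gen 5 (rule 62): 00000000000
Gen 6 (rule 22): 00000000000
Gen 7 (rule 30): 00000000000
Gen 8 (rule 62): 00000000000
Gen 9 (rule 22): 00000000000
Gen 10 (rule 30): 00000000000
Gen 11 (rule 62): 00000000000
Gen 12 (rule 22): 00000000000
Gen 13 (rule 30): 00000000000
Gen 14 (rule 62): 00000000000
Gen 15 (rule 22): 00000000000
Gen 16 (rule 30): 00000000000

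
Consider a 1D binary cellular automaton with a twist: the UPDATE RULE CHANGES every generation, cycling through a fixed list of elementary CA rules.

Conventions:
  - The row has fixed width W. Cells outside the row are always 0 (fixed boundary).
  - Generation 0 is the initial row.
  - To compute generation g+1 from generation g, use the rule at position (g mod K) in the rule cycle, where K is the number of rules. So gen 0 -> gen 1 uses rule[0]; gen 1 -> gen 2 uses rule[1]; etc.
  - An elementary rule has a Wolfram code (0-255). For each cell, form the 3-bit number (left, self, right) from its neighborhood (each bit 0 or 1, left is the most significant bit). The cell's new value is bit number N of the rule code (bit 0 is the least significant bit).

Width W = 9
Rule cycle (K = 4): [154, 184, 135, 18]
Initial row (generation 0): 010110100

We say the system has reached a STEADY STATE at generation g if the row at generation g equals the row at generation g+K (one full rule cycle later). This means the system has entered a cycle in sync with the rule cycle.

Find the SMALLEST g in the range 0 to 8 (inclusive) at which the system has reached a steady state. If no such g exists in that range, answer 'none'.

Answer: 4

Derivation:
Gen 0: 010110100
Gen 1 (rule 154): 100100010
Gen 2 (rule 184): 010010001
Gen 3 (rule 135): 110110111
Gen 4 (rule 18): 000000000
Gen 5 (rule 154): 000000000
Gen 6 (rule 184): 000000000
Gen 7 (rule 135): 111111111
Gen 8 (rule 18): 000000000
Gen 9 (rule 154): 000000000
Gen 10 (rule 184): 000000000
Gen 11 (rule 135): 111111111
Gen 12 (rule 18): 000000000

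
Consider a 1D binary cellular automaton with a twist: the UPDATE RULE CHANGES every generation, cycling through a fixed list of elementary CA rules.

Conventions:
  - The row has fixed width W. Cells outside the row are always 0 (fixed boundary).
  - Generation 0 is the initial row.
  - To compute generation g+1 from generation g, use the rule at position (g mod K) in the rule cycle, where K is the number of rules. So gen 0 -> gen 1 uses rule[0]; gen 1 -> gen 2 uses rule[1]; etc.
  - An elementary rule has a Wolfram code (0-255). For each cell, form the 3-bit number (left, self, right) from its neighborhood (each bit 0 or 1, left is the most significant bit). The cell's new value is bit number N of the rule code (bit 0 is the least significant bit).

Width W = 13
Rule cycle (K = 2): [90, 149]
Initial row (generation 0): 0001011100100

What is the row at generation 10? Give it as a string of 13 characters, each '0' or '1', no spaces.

Gen 0: 0001011100100
Gen 1 (rule 90): 0010010111010
Gen 2 (rule 149): 1011010010011
Gen 3 (rule 90): 0011001101111
Gen 4 (rule 149): 1000100000110
Gen 5 (rule 90): 0101010001111
Gen 6 (rule 149): 0101011100110
Gen 7 (rule 90): 1000010111111
Gen 8 (rule 149): 1111010011110
Gen 9 (rule 90): 1001001110011
Gen 10 (rule 149): 1101100101000

Answer: 1101100101000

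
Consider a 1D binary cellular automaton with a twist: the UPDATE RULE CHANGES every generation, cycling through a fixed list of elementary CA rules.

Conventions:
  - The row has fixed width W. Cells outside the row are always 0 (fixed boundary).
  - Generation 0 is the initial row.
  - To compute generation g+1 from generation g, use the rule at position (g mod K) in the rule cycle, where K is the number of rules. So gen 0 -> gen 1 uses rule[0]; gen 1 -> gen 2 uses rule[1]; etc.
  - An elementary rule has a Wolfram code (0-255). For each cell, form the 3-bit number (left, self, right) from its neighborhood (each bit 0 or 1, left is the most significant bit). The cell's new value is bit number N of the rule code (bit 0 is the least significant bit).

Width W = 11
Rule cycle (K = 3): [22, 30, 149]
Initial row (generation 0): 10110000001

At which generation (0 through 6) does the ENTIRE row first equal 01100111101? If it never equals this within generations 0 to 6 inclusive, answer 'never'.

Answer: never

Derivation:
Gen 0: 10110000001
Gen 1 (rule 22): 10001000011
Gen 2 (rule 30): 11011100110
Gen 3 (rule 149): 00001010001
Gen 4 (rule 22): 00011011011
Gen 5 (rule 30): 00110010010
Gen 6 (rule 149): 10001011011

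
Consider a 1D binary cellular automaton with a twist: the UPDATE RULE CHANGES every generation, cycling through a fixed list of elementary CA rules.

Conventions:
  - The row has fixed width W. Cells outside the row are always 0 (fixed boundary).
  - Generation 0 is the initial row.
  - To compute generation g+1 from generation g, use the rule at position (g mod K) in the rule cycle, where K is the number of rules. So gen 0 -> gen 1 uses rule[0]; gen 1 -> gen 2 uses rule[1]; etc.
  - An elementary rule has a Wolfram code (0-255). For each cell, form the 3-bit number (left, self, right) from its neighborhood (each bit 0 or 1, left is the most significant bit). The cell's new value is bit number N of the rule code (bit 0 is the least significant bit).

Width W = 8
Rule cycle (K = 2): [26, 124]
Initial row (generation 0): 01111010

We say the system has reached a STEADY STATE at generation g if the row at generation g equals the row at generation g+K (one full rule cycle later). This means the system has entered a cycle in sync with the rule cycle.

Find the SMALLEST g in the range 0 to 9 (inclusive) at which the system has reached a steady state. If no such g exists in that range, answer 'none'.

Gen 0: 01111010
Gen 1 (rule 26): 11000001
Gen 2 (rule 124): 11100001
Gen 3 (rule 26): 10010010
Gen 4 (rule 124): 11011011
Gen 5 (rule 26): 10010010
Gen 6 (rule 124): 11011011
Gen 7 (rule 26): 10010010
Gen 8 (rule 124): 11011011
Gen 9 (rule 26): 10010010
Gen 10 (rule 124): 11011011
Gen 11 (rule 26): 10010010

Answer: 3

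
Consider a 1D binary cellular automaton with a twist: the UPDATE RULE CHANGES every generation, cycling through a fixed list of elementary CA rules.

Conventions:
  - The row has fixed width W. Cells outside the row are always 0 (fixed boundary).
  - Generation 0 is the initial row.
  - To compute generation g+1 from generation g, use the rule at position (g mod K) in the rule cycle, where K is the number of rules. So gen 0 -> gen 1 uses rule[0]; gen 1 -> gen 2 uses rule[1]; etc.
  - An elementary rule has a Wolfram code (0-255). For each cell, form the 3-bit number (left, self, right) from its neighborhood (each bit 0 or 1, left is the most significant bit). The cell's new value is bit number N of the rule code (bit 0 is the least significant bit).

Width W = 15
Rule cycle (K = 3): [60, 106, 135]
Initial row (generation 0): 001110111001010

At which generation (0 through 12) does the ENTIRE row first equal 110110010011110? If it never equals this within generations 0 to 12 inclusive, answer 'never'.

Gen 0: 001110111001010
Gen 1 (rule 60): 001001100101111
Gen 2 (rule 106): 010011101011001
Gen 3 (rule 135): 110101001000011
Gen 4 (rule 60): 101111101100010
Gen 5 (rule 106): 011000111100100
Gen 6 (rule 135): 100011011001101
Gen 7 (rule 60): 110010110101011
Gen 8 (rule 106): 110101111010111
Gen 9 (rule 135): 000100110010010
Gen 10 (rule 60): 000110101011011
Gen 11 (rule 106): 001111010111111
Gen 12 (rule 135): 110110010011110

Answer: 12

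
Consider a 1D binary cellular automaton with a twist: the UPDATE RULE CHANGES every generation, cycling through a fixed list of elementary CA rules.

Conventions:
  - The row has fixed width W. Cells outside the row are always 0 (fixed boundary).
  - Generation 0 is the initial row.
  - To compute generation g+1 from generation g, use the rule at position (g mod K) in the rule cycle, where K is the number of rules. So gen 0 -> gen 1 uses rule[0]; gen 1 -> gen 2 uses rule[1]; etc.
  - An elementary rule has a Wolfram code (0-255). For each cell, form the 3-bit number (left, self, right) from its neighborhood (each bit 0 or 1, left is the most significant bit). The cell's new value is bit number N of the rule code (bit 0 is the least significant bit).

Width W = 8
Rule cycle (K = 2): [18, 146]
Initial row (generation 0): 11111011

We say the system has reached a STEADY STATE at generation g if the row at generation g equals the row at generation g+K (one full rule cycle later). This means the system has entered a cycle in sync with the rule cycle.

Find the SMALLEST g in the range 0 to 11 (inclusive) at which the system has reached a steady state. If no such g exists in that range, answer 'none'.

Gen 0: 11111011
Gen 1 (rule 18): 00000000
Gen 2 (rule 146): 00000000
Gen 3 (rule 18): 00000000
Gen 4 (rule 146): 00000000
Gen 5 (rule 18): 00000000
Gen 6 (rule 146): 00000000
Gen 7 (rule 18): 00000000
Gen 8 (rule 146): 00000000
Gen 9 (rule 18): 00000000
Gen 10 (rule 146): 00000000
Gen 11 (rule 18): 00000000
Gen 12 (rule 146): 00000000
Gen 13 (rule 18): 00000000

Answer: 1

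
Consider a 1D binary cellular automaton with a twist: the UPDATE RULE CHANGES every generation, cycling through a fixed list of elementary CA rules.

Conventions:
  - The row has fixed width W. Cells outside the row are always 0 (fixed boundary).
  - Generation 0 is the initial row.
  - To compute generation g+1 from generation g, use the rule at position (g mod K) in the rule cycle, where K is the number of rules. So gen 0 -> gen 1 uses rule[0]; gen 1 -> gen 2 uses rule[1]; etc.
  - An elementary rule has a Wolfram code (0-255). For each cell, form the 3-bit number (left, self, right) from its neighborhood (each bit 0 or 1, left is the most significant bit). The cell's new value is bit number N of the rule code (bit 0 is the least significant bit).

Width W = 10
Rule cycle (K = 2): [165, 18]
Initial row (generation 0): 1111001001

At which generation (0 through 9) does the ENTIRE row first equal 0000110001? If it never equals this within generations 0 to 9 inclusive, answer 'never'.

Gen 0: 1111001001
Gen 1 (rule 165): 0110001001
Gen 2 (rule 18): 1001010110
Gen 3 (rule 165): 1001111000
Gen 4 (rule 18): 0110000100
Gen 5 (rule 165): 0000110101
Gen 6 (rule 18): 0001000000
Gen 7 (rule 165): 1101011111
Gen 8 (rule 18): 0000000000
Gen 9 (rule 165): 1111111111

Answer: never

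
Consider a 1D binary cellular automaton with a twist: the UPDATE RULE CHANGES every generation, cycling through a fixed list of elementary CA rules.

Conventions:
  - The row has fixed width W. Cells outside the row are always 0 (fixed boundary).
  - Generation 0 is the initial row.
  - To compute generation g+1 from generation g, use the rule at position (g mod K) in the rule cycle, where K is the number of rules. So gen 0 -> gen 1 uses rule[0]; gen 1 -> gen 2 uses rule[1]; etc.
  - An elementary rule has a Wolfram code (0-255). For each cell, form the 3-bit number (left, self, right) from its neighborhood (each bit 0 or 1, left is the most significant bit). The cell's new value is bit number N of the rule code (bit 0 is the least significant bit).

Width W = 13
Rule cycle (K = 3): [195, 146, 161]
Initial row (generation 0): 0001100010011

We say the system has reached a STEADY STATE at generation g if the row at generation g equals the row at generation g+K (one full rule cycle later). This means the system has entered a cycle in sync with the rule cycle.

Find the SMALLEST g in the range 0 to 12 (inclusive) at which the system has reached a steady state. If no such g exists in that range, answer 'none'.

Answer: none

Derivation:
Gen 0: 0001100010011
Gen 1 (rule 195): 1110101100101
Gen 2 (rule 146): 0100000011000
Gen 3 (rule 161): 0001111000011
Gen 4 (rule 195): 1110111011101
Gen 5 (rule 146): 0100010001000
Gen 6 (rule 161): 0001000100011
Gen 7 (rule 195): 1110011001101
Gen 8 (rule 146): 0101100110000
Gen 9 (rule 161): 0010000000111
Gen 10 (rule 195): 1100111111011
Gen 11 (rule 146): 0011011110000
Gen 12 (rule 161): 1000101100111
Gen 13 (rule 195): 0011000101011
Gen 14 (rule 146): 0100101000000
Gen 15 (rule 161): 0000010011111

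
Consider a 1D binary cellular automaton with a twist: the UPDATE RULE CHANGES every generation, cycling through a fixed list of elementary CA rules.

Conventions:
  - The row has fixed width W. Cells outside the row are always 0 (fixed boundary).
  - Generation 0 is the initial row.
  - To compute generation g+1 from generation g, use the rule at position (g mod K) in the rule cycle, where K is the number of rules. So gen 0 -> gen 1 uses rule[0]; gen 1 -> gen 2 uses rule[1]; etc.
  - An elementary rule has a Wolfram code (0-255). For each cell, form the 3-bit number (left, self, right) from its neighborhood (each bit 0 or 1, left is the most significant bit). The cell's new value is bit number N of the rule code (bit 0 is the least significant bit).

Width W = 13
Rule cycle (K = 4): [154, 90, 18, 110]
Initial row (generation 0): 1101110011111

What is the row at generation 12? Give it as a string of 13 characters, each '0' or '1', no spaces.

Answer: 0000110111110

Derivation:
Gen 0: 1101110011111
Gen 1 (rule 154): 1001101111110
Gen 2 (rule 90): 0111101000011
Gen 3 (rule 18): 1000000100100
Gen 4 (rule 110): 1000001101100
Gen 5 (rule 154): 0100011001010
Gen 6 (rule 90): 1010111110001
Gen 7 (rule 18): 0000000001010
Gen 8 (rule 110): 0000000011110
Gen 9 (rule 154): 0000000111101
Gen 10 (rule 90): 0000001100100
Gen 11 (rule 18): 0000010011010
Gen 12 (rule 110): 0000110111110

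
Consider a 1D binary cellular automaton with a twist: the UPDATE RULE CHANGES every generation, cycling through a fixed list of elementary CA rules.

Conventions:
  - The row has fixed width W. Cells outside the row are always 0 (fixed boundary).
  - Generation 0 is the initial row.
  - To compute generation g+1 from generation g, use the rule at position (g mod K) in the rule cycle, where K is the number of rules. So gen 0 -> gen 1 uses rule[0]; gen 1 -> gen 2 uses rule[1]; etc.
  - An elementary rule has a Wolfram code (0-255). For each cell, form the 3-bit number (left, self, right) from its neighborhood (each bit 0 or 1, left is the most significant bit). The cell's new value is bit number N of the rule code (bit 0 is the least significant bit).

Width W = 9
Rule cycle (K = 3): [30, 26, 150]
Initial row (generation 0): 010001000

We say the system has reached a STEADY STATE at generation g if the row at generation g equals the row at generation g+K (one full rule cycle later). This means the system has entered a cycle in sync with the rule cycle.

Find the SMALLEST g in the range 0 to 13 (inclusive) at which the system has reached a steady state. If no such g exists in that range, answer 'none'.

Answer: none

Derivation:
Gen 0: 010001000
Gen 1 (rule 30): 111011100
Gen 2 (rule 26): 100010010
Gen 3 (rule 150): 110111111
Gen 4 (rule 30): 100100000
Gen 5 (rule 26): 011010000
Gen 6 (rule 150): 100011000
Gen 7 (rule 30): 110110100
Gen 8 (rule 26): 100100010
Gen 9 (rule 150): 111110111
Gen 10 (rule 30): 100000100
Gen 11 (rule 26): 010001010
Gen 12 (rule 150): 111011011
Gen 13 (rule 30): 100010010
Gen 14 (rule 26): 010101101
Gen 15 (rule 150): 110100001
Gen 16 (rule 30): 100110011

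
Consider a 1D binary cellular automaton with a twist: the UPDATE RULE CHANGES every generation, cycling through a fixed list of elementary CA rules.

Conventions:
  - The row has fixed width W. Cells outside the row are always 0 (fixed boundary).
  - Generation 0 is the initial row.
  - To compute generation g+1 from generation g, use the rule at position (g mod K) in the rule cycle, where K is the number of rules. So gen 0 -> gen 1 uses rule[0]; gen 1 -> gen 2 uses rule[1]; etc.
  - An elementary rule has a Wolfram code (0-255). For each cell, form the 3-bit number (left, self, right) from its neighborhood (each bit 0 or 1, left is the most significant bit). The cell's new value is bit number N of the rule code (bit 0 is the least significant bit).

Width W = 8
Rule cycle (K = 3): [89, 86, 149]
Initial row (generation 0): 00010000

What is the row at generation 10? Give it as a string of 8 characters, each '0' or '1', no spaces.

Answer: 10011100

Derivation:
Gen 0: 00010000
Gen 1 (rule 89): 11001111
Gen 2 (rule 86): 01110001
Gen 3 (rule 149): 00101101
Gen 4 (rule 89): 10001100
Gen 5 (rule 86): 11010110
Gen 6 (rule 149): 00010001
Gen 7 (rule 89): 11001100
Gen 8 (rule 86): 01110110
Gen 9 (rule 149): 00100001
Gen 10 (rule 89): 10011100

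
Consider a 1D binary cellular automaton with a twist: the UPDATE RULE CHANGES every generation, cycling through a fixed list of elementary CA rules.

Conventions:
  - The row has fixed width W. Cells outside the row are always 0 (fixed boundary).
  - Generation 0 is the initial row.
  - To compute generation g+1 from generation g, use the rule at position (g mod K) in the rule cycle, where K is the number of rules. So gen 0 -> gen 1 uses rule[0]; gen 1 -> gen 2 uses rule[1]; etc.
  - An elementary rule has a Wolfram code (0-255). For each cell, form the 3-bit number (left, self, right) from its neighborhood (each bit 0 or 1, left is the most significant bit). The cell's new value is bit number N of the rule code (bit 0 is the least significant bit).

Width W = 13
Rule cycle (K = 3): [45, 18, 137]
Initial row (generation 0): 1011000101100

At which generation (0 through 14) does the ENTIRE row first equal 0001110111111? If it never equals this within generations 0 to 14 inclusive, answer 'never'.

Answer: never

Derivation:
Gen 0: 1011000101100
Gen 1 (rule 45): 1110010111001
Gen 2 (rule 18): 0001100000110
Gen 3 (rule 137): 1101001110100
Gen 4 (rule 45): 1011001001101
Gen 5 (rule 18): 0000110110000
Gen 6 (rule 137): 1110100100111
Gen 7 (rule 45): 1001100100100
Gen 8 (rule 18): 0110011011010
Gen 9 (rule 137): 0100010010000
Gen 10 (rule 45): 0101010010111
Gen 11 (rule 18): 1000001100000
Gen 12 (rule 137): 0011101001111
Gen 13 (rule 45): 1010011001000
Gen 14 (rule 18): 0001100110100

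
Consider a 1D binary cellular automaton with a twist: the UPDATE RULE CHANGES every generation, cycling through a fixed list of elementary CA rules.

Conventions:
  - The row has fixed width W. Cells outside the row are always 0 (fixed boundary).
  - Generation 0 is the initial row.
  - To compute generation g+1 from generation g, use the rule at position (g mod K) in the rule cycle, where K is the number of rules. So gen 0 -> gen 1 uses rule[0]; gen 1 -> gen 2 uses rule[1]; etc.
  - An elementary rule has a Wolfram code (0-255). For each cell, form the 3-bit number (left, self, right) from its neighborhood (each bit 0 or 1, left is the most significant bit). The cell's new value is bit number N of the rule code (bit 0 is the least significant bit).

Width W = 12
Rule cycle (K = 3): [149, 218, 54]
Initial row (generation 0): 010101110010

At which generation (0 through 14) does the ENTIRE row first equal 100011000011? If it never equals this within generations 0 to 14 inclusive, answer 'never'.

Gen 0: 010101110010
Gen 1 (rule 149): 010100101011
Gen 2 (rule 218): 100011000011
Gen 3 (rule 54): 110100100100
Gen 4 (rule 149): 000110110111
Gen 5 (rule 218): 001110110111
Gen 6 (rule 54): 010001001000
Gen 7 (rule 149): 011101101111
Gen 8 (rule 218): 111101101111
Gen 9 (rule 54): 000010010000
Gen 10 (rule 149): 111011011111
Gen 11 (rule 218): 111011011111
Gen 12 (rule 54): 000100100000
Gen 13 (rule 149): 110110111111
Gen 14 (rule 218): 110110111111

Answer: 2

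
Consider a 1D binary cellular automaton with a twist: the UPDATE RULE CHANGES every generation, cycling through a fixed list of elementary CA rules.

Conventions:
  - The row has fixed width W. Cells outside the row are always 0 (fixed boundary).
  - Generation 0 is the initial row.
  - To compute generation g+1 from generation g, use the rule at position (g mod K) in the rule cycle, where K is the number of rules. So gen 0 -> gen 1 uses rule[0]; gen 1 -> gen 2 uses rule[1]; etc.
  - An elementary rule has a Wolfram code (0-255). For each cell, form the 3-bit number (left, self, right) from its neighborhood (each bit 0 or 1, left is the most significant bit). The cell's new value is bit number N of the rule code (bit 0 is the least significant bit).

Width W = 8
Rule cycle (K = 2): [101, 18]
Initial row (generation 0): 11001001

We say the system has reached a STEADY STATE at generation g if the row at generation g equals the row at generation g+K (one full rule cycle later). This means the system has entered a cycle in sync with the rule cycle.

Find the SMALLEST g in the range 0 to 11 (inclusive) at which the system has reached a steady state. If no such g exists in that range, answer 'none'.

Gen 0: 11001001
Gen 1 (rule 101): 01001001
Gen 2 (rule 18): 10110110
Gen 3 (rule 101): 11011010
Gen 4 (rule 18): 00000001
Gen 5 (rule 101): 11111101
Gen 6 (rule 18): 00000000
Gen 7 (rule 101): 11111111
Gen 8 (rule 18): 00000000
Gen 9 (rule 101): 11111111
Gen 10 (rule 18): 00000000
Gen 11 (rule 101): 11111111
Gen 12 (rule 18): 00000000
Gen 13 (rule 101): 11111111

Answer: 6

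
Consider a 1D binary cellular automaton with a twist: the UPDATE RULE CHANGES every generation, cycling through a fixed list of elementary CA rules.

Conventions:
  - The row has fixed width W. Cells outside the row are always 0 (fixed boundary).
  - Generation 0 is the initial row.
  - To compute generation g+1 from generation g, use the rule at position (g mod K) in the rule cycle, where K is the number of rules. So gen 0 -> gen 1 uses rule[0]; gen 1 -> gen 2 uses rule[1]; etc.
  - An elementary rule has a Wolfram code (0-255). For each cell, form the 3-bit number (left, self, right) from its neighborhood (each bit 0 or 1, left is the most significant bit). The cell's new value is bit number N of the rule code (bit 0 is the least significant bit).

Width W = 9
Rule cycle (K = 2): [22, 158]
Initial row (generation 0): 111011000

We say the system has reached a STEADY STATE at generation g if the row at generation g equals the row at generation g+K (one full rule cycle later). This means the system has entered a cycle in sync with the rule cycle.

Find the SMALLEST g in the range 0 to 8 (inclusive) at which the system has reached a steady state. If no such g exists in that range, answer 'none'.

Answer: none

Derivation:
Gen 0: 111011000
Gen 1 (rule 22): 000000100
Gen 2 (rule 158): 000001110
Gen 3 (rule 22): 000010001
Gen 4 (rule 158): 000111011
Gen 5 (rule 22): 001000000
Gen 6 (rule 158): 011100000
Gen 7 (rule 22): 100010000
Gen 8 (rule 158): 110111000
Gen 9 (rule 22): 000000100
Gen 10 (rule 158): 000001110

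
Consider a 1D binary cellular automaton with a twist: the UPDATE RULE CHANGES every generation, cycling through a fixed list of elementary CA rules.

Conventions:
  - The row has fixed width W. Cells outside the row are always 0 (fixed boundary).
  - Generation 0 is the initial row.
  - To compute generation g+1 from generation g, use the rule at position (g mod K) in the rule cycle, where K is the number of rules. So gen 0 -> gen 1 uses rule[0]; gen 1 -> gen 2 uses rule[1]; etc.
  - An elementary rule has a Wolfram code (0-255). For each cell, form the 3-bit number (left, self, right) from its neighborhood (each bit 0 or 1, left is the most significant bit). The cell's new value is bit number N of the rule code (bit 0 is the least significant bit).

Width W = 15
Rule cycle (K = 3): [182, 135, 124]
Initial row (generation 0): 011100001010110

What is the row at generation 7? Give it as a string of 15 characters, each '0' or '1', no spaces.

Gen 0: 011100001010110
Gen 1 (rule 182): 101010011111001
Gen 2 (rule 135): 101010101110011
Gen 3 (rule 124): 111111111011011
Gen 4 (rule 182): 011111110100100
Gen 5 (rule 135): 101111100101101
Gen 6 (rule 124): 111000110111111
Gen 7 (rule 182): 010101001011110

Answer: 010101001011110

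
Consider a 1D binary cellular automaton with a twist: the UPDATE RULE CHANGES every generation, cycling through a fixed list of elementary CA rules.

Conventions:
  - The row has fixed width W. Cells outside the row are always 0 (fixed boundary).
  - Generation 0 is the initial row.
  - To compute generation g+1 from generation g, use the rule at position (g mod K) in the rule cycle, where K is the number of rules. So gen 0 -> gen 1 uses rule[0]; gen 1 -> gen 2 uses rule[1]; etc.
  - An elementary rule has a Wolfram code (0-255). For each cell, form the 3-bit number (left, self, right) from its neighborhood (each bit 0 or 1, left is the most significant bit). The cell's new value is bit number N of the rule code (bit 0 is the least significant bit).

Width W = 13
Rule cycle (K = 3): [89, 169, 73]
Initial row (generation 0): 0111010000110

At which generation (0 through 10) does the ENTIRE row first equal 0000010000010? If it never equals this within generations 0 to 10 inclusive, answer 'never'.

Answer: never

Derivation:
Gen 0: 0111010000110
Gen 1 (rule 89): 0101001110111
Gen 2 (rule 169): 0010001101110
Gen 3 (rule 73): 1000101101010
Gen 4 (rule 89): 0110001100001
Gen 5 (rule 169): 0100101001100
Gen 6 (rule 73): 0000000001101
Gen 7 (rule 89): 1111111101100
Gen 8 (rule 169): 1111111011001
Gen 9 (rule 73): 1000001011000
Gen 10 (rule 89): 0111100011111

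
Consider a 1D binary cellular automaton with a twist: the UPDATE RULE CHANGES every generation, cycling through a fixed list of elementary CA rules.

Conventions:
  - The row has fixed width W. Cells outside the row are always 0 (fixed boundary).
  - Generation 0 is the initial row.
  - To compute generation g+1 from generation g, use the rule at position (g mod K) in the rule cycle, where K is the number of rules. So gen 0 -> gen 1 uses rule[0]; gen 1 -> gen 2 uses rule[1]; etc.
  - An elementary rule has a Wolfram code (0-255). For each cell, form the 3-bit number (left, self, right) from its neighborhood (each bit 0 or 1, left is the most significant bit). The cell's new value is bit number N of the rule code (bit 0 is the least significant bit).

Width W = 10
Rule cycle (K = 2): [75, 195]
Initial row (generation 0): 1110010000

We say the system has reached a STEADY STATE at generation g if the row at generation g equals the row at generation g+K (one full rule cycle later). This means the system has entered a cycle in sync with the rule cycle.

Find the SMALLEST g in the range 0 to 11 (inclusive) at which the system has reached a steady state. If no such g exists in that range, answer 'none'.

Gen 0: 1110010000
Gen 1 (rule 75): 1010100111
Gen 2 (rule 195): 0000001011
Gen 3 (rule 75): 1111110011
Gen 4 (rule 195): 0111110101
Gen 5 (rule 75): 1100010000
Gen 6 (rule 195): 0101100111
Gen 7 (rule 75): 1001101101
Gen 8 (rule 195): 0010100100
Gen 9 (rule 75): 1100001001
Gen 10 (rule 195): 0101110010
Gen 11 (rule 75): 1001010100
Gen 12 (rule 195): 0010000001
Gen 13 (rule 75): 1100111110

Answer: none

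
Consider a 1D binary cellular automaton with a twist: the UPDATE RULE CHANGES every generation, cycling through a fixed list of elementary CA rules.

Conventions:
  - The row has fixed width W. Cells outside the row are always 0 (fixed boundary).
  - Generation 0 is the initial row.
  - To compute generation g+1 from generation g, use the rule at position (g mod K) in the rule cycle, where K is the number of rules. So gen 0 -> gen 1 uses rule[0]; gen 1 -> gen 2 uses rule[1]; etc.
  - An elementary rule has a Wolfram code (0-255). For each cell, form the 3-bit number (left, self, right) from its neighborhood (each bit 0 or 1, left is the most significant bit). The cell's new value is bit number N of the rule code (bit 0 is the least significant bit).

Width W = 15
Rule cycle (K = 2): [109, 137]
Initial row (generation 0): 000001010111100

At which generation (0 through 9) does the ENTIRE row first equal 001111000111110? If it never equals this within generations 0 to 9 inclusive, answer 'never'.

Answer: 8

Derivation:
Gen 0: 000001010111100
Gen 1 (rule 109): 111101111100101
Gen 2 (rule 137): 111001111000000
Gen 3 (rule 109): 101001001011111
Gen 4 (rule 137): 000000000011110
Gen 5 (rule 109): 111111111010010
Gen 6 (rule 137): 111111110000000
Gen 7 (rule 109): 100000010111111
Gen 8 (rule 137): 001111000111110
Gen 9 (rule 109): 101001010100010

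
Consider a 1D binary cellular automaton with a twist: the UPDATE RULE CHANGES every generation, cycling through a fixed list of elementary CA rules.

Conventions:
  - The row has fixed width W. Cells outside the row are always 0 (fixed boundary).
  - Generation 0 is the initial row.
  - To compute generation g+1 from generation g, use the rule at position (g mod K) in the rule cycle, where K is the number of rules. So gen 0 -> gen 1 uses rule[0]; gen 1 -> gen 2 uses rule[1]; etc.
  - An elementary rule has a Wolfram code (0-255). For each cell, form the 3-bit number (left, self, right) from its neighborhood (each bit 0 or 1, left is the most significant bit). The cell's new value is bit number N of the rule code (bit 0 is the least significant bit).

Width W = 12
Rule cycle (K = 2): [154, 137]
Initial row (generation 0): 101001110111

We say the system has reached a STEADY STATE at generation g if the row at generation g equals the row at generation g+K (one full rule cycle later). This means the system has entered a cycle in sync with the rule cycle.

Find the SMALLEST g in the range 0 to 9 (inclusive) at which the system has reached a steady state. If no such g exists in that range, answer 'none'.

Gen 0: 101001110111
Gen 1 (rule 154): 000111100110
Gen 2 (rule 137): 110111000100
Gen 3 (rule 154): 100110101010
Gen 4 (rule 137): 000100000000
Gen 5 (rule 154): 001010000000
Gen 6 (rule 137): 100000111111
Gen 7 (rule 154): 010001111110
Gen 8 (rule 137): 000101111100
Gen 9 (rule 154): 001001111010
Gen 10 (rule 137): 100001110000
Gen 11 (rule 154): 010011101000

Answer: none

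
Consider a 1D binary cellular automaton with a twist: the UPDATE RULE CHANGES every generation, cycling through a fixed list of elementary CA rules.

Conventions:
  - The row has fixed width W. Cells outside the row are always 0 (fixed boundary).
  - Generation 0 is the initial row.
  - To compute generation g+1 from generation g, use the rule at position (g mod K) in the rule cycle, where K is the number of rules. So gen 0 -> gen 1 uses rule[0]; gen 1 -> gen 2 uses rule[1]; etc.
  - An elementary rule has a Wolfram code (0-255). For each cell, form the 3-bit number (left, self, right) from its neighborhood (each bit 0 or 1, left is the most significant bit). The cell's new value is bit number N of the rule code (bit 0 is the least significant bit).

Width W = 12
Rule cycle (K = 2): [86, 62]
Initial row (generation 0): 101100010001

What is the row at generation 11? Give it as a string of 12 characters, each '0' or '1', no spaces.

Gen 0: 101100010001
Gen 1 (rule 86): 100110111011
Gen 2 (rule 62): 111101100110
Gen 3 (rule 86): 000100111011
Gen 4 (rule 62): 001111100110
Gen 5 (rule 86): 010000111011
Gen 6 (rule 62): 111001100110
Gen 7 (rule 86): 001110111011
Gen 8 (rule 62): 011001100110
Gen 9 (rule 86): 101110111011
Gen 10 (rule 62): 111001100110
Gen 11 (rule 86): 001110111011

Answer: 001110111011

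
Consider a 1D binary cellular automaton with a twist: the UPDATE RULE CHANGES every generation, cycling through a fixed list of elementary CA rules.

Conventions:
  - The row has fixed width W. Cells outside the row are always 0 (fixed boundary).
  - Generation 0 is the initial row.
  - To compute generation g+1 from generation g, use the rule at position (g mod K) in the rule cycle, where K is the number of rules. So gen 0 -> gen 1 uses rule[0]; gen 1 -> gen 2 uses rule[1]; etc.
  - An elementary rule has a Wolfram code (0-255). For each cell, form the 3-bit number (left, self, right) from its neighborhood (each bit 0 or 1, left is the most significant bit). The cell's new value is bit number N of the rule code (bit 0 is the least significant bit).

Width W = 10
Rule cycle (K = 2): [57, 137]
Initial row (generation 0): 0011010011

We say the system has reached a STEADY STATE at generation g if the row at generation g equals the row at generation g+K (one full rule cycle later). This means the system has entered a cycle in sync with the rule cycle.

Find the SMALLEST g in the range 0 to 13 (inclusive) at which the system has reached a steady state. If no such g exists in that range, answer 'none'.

Gen 0: 0011010011
Gen 1 (rule 57): 1010101010
Gen 2 (rule 137): 0000000000
Gen 3 (rule 57): 1111111111
Gen 4 (rule 137): 1111111110
Gen 5 (rule 57): 1000000001
Gen 6 (rule 137): 0011111100
Gen 7 (rule 57): 1010000011
Gen 8 (rule 137): 0000111010
Gen 9 (rule 57): 1110100101
Gen 10 (rule 137): 1100000000
Gen 11 (rule 57): 1011111111
Gen 12 (rule 137): 0011111110
Gen 13 (rule 57): 1010000001
Gen 14 (rule 137): 0000111100
Gen 15 (rule 57): 1110100011

Answer: none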